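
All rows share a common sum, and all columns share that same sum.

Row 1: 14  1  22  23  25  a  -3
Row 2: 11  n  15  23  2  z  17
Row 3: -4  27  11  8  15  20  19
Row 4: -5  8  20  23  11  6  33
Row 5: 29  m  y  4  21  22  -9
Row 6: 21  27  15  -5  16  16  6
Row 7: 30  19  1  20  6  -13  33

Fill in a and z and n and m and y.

Rows 3 and 4 both sum to 96, so that's the common total.
Column 3 has 22 + 15 + 11 + 20 + 15 + 1 = 84; the blank must be 96 − 84 = 12.
Row 1 has 14 + 1 + 22 + 23 + 25 − 3 = 82; the blank must be 96 − 82 = 14.
Column 6 has 14 + 20 + 6 + 22 + 16 − 13 = 65; the blank must be 96 − 65 = 31.
Row 2 has 11 + 15 + 23 + 2 + 31 + 17 = 99; the blank must be 96 − 99 = -3.
Row 5 has 29 + 12 + 4 + 21 + 22 − 9 = 79; the blank must be 96 − 79 = 17.

a = 14, z = 31, n = -3, m = 17, y = 12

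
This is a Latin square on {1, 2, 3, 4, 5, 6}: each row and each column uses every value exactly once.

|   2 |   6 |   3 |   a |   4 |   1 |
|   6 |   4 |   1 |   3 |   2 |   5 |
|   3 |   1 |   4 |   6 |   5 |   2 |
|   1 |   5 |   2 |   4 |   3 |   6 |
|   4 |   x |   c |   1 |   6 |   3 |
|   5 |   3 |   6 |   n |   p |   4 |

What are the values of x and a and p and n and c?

For row 6, column 5: column 5 already has {2, 3, 4, 5, 6}; that leaves 1.
At (row 1, col 4): row 1 already has {1, 2, 3, 4, 6}, so the value is 5.
For row 5, column 3: column 3 already has {1, 2, 3, 4, 6}; that leaves 5.
For row 6, column 4: row 6 already has {1, 3, 4, 5, 6}; that leaves 2.
At (row 5, col 2): row 5 already has {1, 3, 4, 5, 6}, so the value is 2.

x = 2, a = 5, p = 1, n = 2, c = 5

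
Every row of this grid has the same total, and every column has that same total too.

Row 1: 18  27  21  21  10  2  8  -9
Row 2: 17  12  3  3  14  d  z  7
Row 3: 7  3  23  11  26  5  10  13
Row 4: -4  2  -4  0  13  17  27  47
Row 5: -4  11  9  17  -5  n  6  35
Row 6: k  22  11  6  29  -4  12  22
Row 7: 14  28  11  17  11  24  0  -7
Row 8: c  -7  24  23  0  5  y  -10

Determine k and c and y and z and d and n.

Rows 1 and 3 both sum to 98, so that's the common total.
The known cells in row 5 total 69, leaving 98 − 69 = 29 for the blank.
The known cells in column 6 total 78, leaving 98 − 78 = 20 for the blank.
The known cells in row 6 total 98, leaving 98 − 98 = 0 for the blank.
The known cells in column 1 total 48, leaving 98 − 48 = 50 for the blank.
The known cells in row 8 total 85, leaving 98 − 85 = 13 for the blank.
The known cells in row 2 total 76, leaving 98 − 76 = 22 for the blank.

k = 0, c = 50, y = 13, z = 22, d = 20, n = 29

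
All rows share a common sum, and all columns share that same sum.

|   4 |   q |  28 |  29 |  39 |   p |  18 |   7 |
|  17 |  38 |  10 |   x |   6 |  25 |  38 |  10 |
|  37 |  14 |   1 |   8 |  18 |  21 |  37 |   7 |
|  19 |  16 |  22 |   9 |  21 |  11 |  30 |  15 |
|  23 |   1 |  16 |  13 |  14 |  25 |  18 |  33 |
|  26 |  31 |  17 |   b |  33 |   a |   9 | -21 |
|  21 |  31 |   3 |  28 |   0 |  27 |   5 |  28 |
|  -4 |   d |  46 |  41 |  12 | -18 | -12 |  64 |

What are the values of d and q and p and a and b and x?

d = 14, q = -2, p = 20, a = 32, b = 16, x = -1

Rows 3 and 4 both sum to 143, so that's the common total.
Row 8 has -4 + 46 + 41 + 12 − 18 − 12 + 64 = 129; the blank must be 143 − 129 = 14.
Column 2 has 38 + 14 + 16 + 1 + 31 + 31 + 14 = 145; the blank must be 143 − 145 = -2.
Row 1 has 4 − 2 + 28 + 29 + 39 + 18 + 7 = 123; the blank must be 143 − 123 = 20.
Column 6 has 20 + 25 + 21 + 11 + 25 + 27 − 18 = 111; the blank must be 143 − 111 = 32.
Row 6 has 26 + 31 + 17 + 33 + 32 + 9 − 21 = 127; the blank must be 143 − 127 = 16.
Row 2 has 17 + 38 + 10 + 6 + 25 + 38 + 10 = 144; the blank must be 143 − 144 = -1.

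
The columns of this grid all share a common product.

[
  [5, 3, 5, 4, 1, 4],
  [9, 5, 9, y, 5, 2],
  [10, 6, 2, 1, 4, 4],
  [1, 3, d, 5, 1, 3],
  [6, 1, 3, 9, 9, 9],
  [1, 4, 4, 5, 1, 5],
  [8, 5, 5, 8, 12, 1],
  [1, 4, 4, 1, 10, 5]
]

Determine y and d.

y = 3, d = 1

Columns 1 and 2 each multiply to 21600, so every column has product 21600.
Column 4: 4×1×5×9×5×8×1 = 7200, so the missing entry is 21600 ÷ 7200 = 3.
Column 3: 5×9×2×3×4×5×4 = 21600, so the missing entry is 21600 ÷ 21600 = 1.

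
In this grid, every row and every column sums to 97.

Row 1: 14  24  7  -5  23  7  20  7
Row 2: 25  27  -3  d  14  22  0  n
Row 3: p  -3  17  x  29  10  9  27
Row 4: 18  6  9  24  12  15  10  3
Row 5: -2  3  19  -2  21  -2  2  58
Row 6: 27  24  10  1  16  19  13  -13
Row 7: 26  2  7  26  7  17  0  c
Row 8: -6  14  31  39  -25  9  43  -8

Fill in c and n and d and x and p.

Column 1 has 14 + 25 + 18 − 2 + 27 + 26 − 6 = 102; the blank must be 97 − 102 = -5.
Row 3 has -5 − 3 + 17 + 29 + 10 + 9 + 27 = 84; the blank must be 97 − 84 = 13.
Row 7 has 26 + 2 + 7 + 26 + 7 + 17 + 0 = 85; the blank must be 97 − 85 = 12.
Column 8 has 7 + 27 + 3 + 58 − 13 + 12 − 8 = 86; the blank must be 97 − 86 = 11.
Row 2 has 25 + 27 − 3 + 14 + 22 + 0 + 11 = 96; the blank must be 97 − 96 = 1.

c = 12, n = 11, d = 1, x = 13, p = -5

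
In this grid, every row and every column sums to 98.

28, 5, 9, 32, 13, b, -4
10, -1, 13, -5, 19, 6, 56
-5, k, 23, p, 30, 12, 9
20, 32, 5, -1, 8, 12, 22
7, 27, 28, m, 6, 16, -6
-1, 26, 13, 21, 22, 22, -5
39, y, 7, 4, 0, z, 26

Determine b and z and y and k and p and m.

b = 15, z = 15, y = 7, k = 2, p = 27, m = 20

The known cells in row 5 total 78, leaving 98 − 78 = 20 for the blank.
The known cells in column 4 total 71, leaving 98 − 71 = 27 for the blank.
The known cells in row 3 total 96, leaving 98 − 96 = 2 for the blank.
The known cells in column 2 total 91, leaving 98 − 91 = 7 for the blank.
The known cells in row 7 total 83, leaving 98 − 83 = 15 for the blank.
The known cells in row 1 total 83, leaving 98 − 83 = 15 for the blank.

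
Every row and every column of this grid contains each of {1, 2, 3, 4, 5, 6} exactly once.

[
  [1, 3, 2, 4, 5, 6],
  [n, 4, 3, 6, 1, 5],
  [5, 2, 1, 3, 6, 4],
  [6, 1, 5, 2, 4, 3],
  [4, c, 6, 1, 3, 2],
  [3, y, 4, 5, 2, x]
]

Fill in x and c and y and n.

x = 1, c = 5, y = 6, n = 2

At (row 2, col 1): row 2 already has {1, 3, 4, 5, 6}, so the value is 2.
Cell (6,6): column 6 already has {2, 3, 4, 5, 6} → 1.
Cell (5,2): row 5 already has {1, 2, 3, 4, 6} → 5.
At (row 6, col 2): row 6 already has {1, 2, 3, 4, 5}, so the value is 6.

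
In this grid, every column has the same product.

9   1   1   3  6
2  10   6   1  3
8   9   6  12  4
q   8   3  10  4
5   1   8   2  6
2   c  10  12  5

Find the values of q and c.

q = 6, c = 12

Columns 3 and 5 each multiply to 8640, so every column has product 8640.
Column 1: 9×2×8×5×2 = 1440, so the missing entry is 8640 ÷ 1440 = 6.
Column 2: 1×10×9×8×1 = 720, so the missing entry is 8640 ÷ 720 = 12.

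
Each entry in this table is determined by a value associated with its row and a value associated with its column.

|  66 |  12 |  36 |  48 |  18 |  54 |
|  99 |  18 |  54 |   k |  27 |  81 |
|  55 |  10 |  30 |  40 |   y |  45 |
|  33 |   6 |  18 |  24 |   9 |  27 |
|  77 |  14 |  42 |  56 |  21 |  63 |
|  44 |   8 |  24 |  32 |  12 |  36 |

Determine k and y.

k = 72, y = 15

Each row is a constant multiple of every other row — this is a multiplication table with the headers hidden.
Row 2 is 18/12 = 3/2 times row 1, so its entry in column 4 is 48 × 3/2 = 72.
Row 3 is 10/12 = 5/6 times row 1, so its entry in column 5 is 18 × 5/6 = 15.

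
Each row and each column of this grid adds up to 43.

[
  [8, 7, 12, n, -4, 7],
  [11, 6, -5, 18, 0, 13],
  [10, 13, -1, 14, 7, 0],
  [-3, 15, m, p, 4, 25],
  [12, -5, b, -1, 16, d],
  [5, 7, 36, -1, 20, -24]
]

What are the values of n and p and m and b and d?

Row 1 has 8 + 7 + 12 − 4 + 7 = 30; the blank must be 43 − 30 = 13.
Column 6 has 7 + 13 + 0 + 25 − 24 = 21; the blank must be 43 − 21 = 22.
Row 5 has 12 − 5 − 1 + 16 + 22 = 44; the blank must be 43 − 44 = -1.
Column 4 has 13 + 18 + 14 − 1 − 1 = 43; the blank must be 43 − 43 = 0.
Row 4 has -3 + 15 + 0 + 4 + 25 = 41; the blank must be 43 − 41 = 2.

n = 13, p = 0, m = 2, b = -1, d = 22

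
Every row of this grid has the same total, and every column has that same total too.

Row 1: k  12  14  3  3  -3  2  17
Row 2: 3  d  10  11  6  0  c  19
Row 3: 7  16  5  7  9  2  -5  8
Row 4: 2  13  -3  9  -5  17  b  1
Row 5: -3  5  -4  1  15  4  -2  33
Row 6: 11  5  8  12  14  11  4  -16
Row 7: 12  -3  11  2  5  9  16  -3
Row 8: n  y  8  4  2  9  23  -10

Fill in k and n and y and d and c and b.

Rows 3 and 5 both sum to 49, so that's the common total.
Row 1 has 12 + 14 + 3 + 3 − 3 + 2 + 17 = 48; the blank must be 49 − 48 = 1.
Column 1 has 1 + 3 + 7 + 2 − 3 + 11 + 12 = 33; the blank must be 49 − 33 = 16.
Row 8 has 16 + 8 + 4 + 2 + 9 + 23 − 10 = 52; the blank must be 49 − 52 = -3.
Column 2 has 12 + 16 + 13 + 5 + 5 − 3 − 3 = 45; the blank must be 49 − 45 = 4.
Row 4 has 2 + 13 − 3 + 9 − 5 + 17 + 1 = 34; the blank must be 49 − 34 = 15.
Row 2 has 3 + 4 + 10 + 11 + 6 + 0 + 19 = 53; the blank must be 49 − 53 = -4.

k = 1, n = 16, y = -3, d = 4, c = -4, b = 15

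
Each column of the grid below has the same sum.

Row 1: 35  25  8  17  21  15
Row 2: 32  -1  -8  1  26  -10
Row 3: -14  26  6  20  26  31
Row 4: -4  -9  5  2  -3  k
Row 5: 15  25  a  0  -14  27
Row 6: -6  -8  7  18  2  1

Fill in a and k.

Columns 2 and 4 both add up to 58, so every column sums to 58.
Column 3: 8 − 8 + 6 + 5 + 7 = 18, so the missing entry is 58 − 18 = 40.
Column 6: 15 − 10 + 31 + 27 + 1 = 64, so the missing entry is 58 − 64 = -6.

a = 40, k = -6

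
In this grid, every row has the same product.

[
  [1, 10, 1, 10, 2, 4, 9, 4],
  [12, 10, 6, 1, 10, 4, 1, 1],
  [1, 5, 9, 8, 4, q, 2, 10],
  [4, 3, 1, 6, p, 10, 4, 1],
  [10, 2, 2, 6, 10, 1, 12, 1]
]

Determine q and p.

Rows 1 and 2 each multiply to 28800, so every row has product 28800.
Row 3: 1×5×9×8×4×2×10 = 28800, so the missing entry is 28800 ÷ 28800 = 1.
Row 4: 4×3×1×6×10×4×1 = 2880, so the missing entry is 28800 ÷ 2880 = 10.

q = 1, p = 10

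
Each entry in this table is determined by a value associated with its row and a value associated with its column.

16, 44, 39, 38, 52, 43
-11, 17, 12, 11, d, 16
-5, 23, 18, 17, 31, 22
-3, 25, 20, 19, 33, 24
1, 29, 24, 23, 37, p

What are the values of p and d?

p = 28, d = 25

The difference between any two rows is the same in every column — this is an addition table with the headers hidden.
Row 5 minus row 1 is 23 − 38 = -15, so its entry in column 6 is 43 + (-15) = 28.
Row 2 minus row 1 is 11 − 38 = -27, so its entry in column 5 is 52 + (-27) = 25.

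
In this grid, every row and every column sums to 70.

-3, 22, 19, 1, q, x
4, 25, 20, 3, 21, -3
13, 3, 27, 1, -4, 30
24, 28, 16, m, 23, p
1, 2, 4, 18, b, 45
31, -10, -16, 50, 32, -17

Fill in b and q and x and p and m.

Row 5: 1 + 2 + 4 + 18 + 45 = 70, so its missing entry is 70 − 70 = 0.
Column 5: 21 − 4 + 23 + 0 + 32 = 72, so its missing entry is 70 − 72 = -2.
Column 4: 1 + 3 + 1 + 18 + 50 = 73, so its missing entry is 70 − 73 = -3.
Row 1: -3 + 22 + 19 + 1 − 2 = 37, so its missing entry is 70 − 37 = 33.
Row 4: 24 + 28 + 16 − 3 + 23 = 88, so its missing entry is 70 − 88 = -18.

b = 0, q = -2, x = 33, p = -18, m = -3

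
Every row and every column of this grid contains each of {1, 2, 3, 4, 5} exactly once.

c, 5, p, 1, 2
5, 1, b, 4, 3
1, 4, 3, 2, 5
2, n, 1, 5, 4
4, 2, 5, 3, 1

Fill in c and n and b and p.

For row 4, column 2: row 4 already has {1, 2, 4, 5}; that leaves 3.
Cell (2,3): row 2 already has {1, 3, 4, 5} → 2.
For row 1, column 3: column 3 already has {1, 2, 3, 5}; that leaves 4.
For row 1, column 1: row 1 already has {1, 2, 4, 5}; that leaves 3.

c = 3, n = 3, b = 2, p = 4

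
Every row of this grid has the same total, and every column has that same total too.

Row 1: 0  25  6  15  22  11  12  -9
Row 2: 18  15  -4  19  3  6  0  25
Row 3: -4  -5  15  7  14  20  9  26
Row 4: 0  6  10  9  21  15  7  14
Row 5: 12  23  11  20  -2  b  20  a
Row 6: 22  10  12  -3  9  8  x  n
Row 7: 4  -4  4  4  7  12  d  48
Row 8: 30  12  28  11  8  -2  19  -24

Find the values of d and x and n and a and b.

Rows 1 and 2 both sum to 82, so that's the common total.
Column 6 has 11 + 6 + 20 + 15 + 8 + 12 − 2 = 70; the blank must be 82 − 70 = 12.
Row 7 has 4 − 4 + 4 + 4 + 7 + 12 + 48 = 75; the blank must be 82 − 75 = 7.
Column 7 has 12 + 0 + 9 + 7 + 20 + 7 + 19 = 74; the blank must be 82 − 74 = 8.
Row 6 has 22 + 10 + 12 − 3 + 9 + 8 + 8 = 66; the blank must be 82 − 66 = 16.
Row 5 has 12 + 23 + 11 + 20 − 2 + 12 + 20 = 96; the blank must be 82 − 96 = -14.

d = 7, x = 8, n = 16, a = -14, b = 12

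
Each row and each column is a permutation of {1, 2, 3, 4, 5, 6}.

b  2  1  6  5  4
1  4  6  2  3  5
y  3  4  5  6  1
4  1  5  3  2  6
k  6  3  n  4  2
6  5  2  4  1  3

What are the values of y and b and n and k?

At (row 1, col 1): row 1 already has {1, 2, 4, 5, 6}, so the value is 3.
At (row 3, col 1): row 3 already has {1, 3, 4, 5, 6}, so the value is 2.
Cell (5,1): column 1 already has {1, 2, 3, 4, 6} → 5.
For row 5, column 4: row 5 already has {2, 3, 4, 5, 6}; that leaves 1.

y = 2, b = 3, n = 1, k = 5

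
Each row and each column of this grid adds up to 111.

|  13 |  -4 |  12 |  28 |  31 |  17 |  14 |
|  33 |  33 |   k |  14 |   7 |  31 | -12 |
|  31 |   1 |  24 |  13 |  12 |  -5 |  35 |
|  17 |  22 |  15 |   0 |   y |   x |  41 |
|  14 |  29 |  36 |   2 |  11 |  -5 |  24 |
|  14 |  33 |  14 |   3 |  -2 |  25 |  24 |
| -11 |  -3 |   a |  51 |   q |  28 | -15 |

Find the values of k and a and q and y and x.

Row 2 has 33 + 33 + 14 + 7 + 31 − 12 = 106; the blank must be 111 − 106 = 5.
Column 3 has 12 + 5 + 24 + 15 + 36 + 14 = 106; the blank must be 111 − 106 = 5.
Row 7 has -11 − 3 + 5 + 51 + 28 − 15 = 55; the blank must be 111 − 55 = 56.
Column 5 has 31 + 7 + 12 + 11 − 2 + 56 = 115; the blank must be 111 − 115 = -4.
Row 4 has 17 + 22 + 15 + 0 − 4 + 41 = 91; the blank must be 111 − 91 = 20.

k = 5, a = 5, q = 56, y = -4, x = 20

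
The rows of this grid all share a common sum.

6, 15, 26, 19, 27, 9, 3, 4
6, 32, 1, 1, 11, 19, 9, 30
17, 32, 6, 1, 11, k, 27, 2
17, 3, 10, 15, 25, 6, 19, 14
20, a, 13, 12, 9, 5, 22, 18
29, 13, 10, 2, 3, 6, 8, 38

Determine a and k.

a = 10, k = 13

The complete rows each total 109.
Row 5 is missing 109 − 99 = 10 (since 20 + 13 + 12 + 9 + 5 + 22 + 18 = 99).
Row 3 is missing 109 − 96 = 13 (since 17 + 32 + 6 + 1 + 11 + 27 + 2 = 96).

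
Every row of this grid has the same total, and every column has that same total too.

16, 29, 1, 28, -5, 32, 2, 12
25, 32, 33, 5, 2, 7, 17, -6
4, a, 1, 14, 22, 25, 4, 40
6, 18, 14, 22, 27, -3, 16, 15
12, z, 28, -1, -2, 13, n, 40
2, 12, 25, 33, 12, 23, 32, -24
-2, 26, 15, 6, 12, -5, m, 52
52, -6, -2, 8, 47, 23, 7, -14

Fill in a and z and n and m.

Rows 1 and 2 both sum to 115, so that's the common total.
Row 7 has -2 + 26 + 15 + 6 + 12 − 5 + 52 = 104; the blank must be 115 − 104 = 11.
Column 7 has 2 + 17 + 4 + 16 + 32 + 11 + 7 = 89; the blank must be 115 − 89 = 26.
Row 5 has 12 + 28 − 1 − 2 + 13 + 26 + 40 = 116; the blank must be 115 − 116 = -1.
Row 3 has 4 + 1 + 14 + 22 + 25 + 4 + 40 = 110; the blank must be 115 − 110 = 5.

a = 5, z = -1, n = 26, m = 11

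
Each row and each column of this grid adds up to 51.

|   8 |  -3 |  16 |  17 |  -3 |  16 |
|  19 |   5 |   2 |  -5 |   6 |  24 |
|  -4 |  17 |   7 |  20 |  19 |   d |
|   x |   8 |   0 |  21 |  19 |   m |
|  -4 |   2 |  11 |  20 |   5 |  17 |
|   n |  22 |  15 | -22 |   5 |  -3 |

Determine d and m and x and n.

d = -8, m = 5, x = -2, n = 34

Row 3: -4 + 17 + 7 + 20 + 19 = 59, so its missing entry is 51 − 59 = -8.
Row 6: 22 + 15 − 22 + 5 − 3 = 17, so its missing entry is 51 − 17 = 34.
Column 6: 16 + 24 − 8 + 17 − 3 = 46, so its missing entry is 51 − 46 = 5.
Row 4: 8 + 0 + 21 + 19 + 5 = 53, so its missing entry is 51 − 53 = -2.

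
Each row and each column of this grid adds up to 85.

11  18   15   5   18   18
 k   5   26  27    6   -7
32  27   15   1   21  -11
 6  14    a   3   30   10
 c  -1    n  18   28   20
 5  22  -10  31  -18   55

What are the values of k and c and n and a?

The known cells in row 2 total 57, leaving 85 − 57 = 28 for the blank.
The known cells in row 4 total 63, leaving 85 − 63 = 22 for the blank.
The known cells in column 1 total 82, leaving 85 − 82 = 3 for the blank.
The known cells in row 5 total 68, leaving 85 − 68 = 17 for the blank.

k = 28, c = 3, n = 17, a = 22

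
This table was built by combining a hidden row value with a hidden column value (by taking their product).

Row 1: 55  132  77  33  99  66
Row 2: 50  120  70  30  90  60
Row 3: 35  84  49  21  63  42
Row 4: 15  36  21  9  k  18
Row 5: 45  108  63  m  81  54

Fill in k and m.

k = 27, m = 27

Each row is a constant multiple of every other row — this is a multiplication table with the headers hidden.
Row 4 is 36/132 = 3/11 times row 1, so its entry in column 5 is 99 × 3/11 = 27.
Row 5 is 108/132 = 9/11 times row 1, so its entry in column 4 is 33 × 9/11 = 27.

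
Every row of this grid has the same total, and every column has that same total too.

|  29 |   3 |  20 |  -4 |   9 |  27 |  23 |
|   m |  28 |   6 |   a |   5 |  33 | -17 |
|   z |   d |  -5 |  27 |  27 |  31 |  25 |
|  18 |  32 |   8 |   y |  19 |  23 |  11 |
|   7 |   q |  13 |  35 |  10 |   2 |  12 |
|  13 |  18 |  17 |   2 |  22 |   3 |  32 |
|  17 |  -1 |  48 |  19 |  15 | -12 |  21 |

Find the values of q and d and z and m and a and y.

q = 28, d = -1, z = 3, m = 20, a = 32, y = -4

Rows 1 and 6 both sum to 107, so that's the common total.
Row 4: 18 + 32 + 8 + 19 + 23 + 11 = 111, so its missing entry is 107 − 111 = -4.
Column 4: -4 + 27 − 4 + 35 + 2 + 19 = 75, so its missing entry is 107 − 75 = 32.
Row 2: 28 + 6 + 32 + 5 + 33 − 17 = 87, so its missing entry is 107 − 87 = 20.
Column 1: 29 + 20 + 18 + 7 + 13 + 17 = 104, so its missing entry is 107 − 104 = 3.
Row 3: 3 − 5 + 27 + 27 + 31 + 25 = 108, so its missing entry is 107 − 108 = -1.
Row 5: 7 + 13 + 35 + 10 + 2 + 12 = 79, so its missing entry is 107 − 79 = 28.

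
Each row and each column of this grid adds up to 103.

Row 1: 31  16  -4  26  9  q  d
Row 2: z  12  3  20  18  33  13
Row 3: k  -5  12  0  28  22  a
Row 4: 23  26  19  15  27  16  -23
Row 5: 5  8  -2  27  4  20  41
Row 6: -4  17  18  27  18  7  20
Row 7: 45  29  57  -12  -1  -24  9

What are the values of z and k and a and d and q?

z = 4, k = -1, a = 47, d = -4, q = 29

Column 6 has 33 + 22 + 16 + 20 + 7 − 24 = 74; the blank must be 103 − 74 = 29.
Row 1 has 31 + 16 − 4 + 26 + 9 + 29 = 107; the blank must be 103 − 107 = -4.
Column 7 has -4 + 13 − 23 + 41 + 20 + 9 = 56; the blank must be 103 − 56 = 47.
Row 3 has -5 + 12 + 0 + 28 + 22 + 47 = 104; the blank must be 103 − 104 = -1.
Row 2 has 12 + 3 + 20 + 18 + 33 + 13 = 99; the blank must be 103 − 99 = 4.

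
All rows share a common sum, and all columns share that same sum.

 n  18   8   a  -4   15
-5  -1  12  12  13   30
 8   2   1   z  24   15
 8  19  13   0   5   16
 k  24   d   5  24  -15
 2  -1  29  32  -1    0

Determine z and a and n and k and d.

Rows 2 and 4 both sum to 61, so that's the common total.
The known cells in column 3 total 63, leaving 61 − 63 = -2 for the blank.
The known cells in row 5 total 36, leaving 61 − 36 = 25 for the blank.
The known cells in column 1 total 38, leaving 61 − 38 = 23 for the blank.
The known cells in row 1 total 60, leaving 61 − 60 = 1 for the blank.
The known cells in row 3 total 50, leaving 61 − 50 = 11 for the blank.

z = 11, a = 1, n = 23, k = 25, d = -2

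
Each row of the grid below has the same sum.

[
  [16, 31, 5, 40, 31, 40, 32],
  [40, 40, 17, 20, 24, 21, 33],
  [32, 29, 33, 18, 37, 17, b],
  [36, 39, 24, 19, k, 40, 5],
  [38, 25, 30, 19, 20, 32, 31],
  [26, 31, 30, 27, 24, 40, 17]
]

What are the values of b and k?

The complete rows each total 195.
Row 3 is missing 195 − 166 = 29 (since 32 + 29 + 33 + 18 + 37 + 17 = 166).
Row 4 is missing 195 − 163 = 32 (since 36 + 39 + 24 + 19 + 40 + 5 = 163).

b = 29, k = 32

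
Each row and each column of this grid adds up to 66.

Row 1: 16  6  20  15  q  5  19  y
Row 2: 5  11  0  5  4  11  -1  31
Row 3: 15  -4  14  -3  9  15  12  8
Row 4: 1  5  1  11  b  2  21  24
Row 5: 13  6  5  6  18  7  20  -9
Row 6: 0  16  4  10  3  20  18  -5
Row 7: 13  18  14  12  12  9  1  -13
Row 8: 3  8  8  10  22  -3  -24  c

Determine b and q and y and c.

b = 1, q = -3, y = -12, c = 42

Row 4 has 1 + 5 + 1 + 11 + 2 + 21 + 24 = 65; the blank must be 66 − 65 = 1.
Column 5 has 4 + 9 + 1 + 18 + 3 + 12 + 22 = 69; the blank must be 66 − 69 = -3.
Row 1 has 16 + 6 + 20 + 15 − 3 + 5 + 19 = 78; the blank must be 66 − 78 = -12.
Row 8 has 3 + 8 + 8 + 10 + 22 − 3 − 24 = 24; the blank must be 66 − 24 = 42.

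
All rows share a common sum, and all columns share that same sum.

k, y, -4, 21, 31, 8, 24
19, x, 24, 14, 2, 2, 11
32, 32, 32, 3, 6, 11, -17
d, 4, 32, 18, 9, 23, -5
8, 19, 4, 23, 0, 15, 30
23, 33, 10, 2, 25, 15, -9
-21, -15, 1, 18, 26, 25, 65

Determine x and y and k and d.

x = 27, y = -1, k = 20, d = 18

Rows 3 and 5 both sum to 99, so that's the common total.
Row 2 has 19 + 24 + 14 + 2 + 2 + 11 = 72; the blank must be 99 − 72 = 27.
Column 2 has 27 + 32 + 4 + 19 + 33 − 15 = 100; the blank must be 99 − 100 = -1.
Row 4 has 4 + 32 + 18 + 9 + 23 − 5 = 81; the blank must be 99 − 81 = 18.
Row 1 has -1 − 4 + 21 + 31 + 8 + 24 = 79; the blank must be 99 − 79 = 20.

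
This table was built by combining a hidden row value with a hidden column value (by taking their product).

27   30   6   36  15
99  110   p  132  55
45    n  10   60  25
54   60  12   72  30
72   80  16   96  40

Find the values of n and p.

n = 50, p = 22

Each row is a constant multiple of every other row — this is a multiplication table with the headers hidden.
Row 3 is 45/27 = 5/3 times row 1, so its entry in column 2 is 30 × 5/3 = 50.
Row 2 is 99/27 = 11/3 times row 1, so its entry in column 3 is 6 × 11/3 = 22.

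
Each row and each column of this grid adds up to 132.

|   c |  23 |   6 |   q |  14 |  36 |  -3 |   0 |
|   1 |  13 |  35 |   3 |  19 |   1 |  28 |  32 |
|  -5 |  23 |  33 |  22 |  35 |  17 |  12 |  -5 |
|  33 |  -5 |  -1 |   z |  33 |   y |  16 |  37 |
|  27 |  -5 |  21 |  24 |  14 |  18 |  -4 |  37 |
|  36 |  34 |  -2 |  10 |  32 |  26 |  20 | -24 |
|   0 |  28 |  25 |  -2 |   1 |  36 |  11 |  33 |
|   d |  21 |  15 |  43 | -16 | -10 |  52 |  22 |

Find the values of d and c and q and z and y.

The known cells in row 8 total 127, leaving 132 − 127 = 5 for the blank.
The known cells in column 1 total 97, leaving 132 − 97 = 35 for the blank.
The known cells in row 1 total 111, leaving 132 − 111 = 21 for the blank.
The known cells in column 4 total 121, leaving 132 − 121 = 11 for the blank.
The known cells in row 4 total 124, leaving 132 − 124 = 8 for the blank.

d = 5, c = 35, q = 21, z = 11, y = 8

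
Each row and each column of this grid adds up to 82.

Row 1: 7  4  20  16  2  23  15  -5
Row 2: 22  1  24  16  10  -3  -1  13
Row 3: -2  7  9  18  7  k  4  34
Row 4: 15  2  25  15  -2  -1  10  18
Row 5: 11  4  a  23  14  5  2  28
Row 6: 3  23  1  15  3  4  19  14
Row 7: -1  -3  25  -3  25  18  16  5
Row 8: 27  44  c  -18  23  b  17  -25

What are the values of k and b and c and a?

The known cells in row 5 total 87, leaving 82 − 87 = -5 for the blank.
The known cells in row 3 total 77, leaving 82 − 77 = 5 for the blank.
The known cells in column 6 total 51, leaving 82 − 51 = 31 for the blank.
The known cells in row 8 total 99, leaving 82 − 99 = -17 for the blank.

k = 5, b = 31, c = -17, a = -5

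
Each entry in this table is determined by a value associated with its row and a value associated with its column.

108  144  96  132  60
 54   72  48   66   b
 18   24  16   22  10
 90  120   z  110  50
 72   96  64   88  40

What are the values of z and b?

z = 80, b = 30

Each row is a constant multiple of every other row — this is a multiplication table with the headers hidden.
Row 4 is 90/108 = 5/6 times row 1, so its entry in column 3 is 96 × 5/6 = 80.
Row 2 is 54/108 = 1/2 times row 1, so its entry in column 5 is 60 × 1/2 = 30.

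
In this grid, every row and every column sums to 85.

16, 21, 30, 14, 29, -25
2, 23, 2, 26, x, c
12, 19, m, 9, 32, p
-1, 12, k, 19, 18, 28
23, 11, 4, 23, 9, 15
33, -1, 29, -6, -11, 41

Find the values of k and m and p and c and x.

Column 5: 29 + 32 + 18 + 9 − 11 = 77, so its missing entry is 85 − 77 = 8.
Row 2: 2 + 23 + 2 + 26 + 8 = 61, so its missing entry is 85 − 61 = 24.
Row 4: -1 + 12 + 19 + 18 + 28 = 76, so its missing entry is 85 − 76 = 9.
Column 3: 30 + 2 + 9 + 4 + 29 = 74, so its missing entry is 85 − 74 = 11.
Row 3: 12 + 19 + 11 + 9 + 32 = 83, so its missing entry is 85 − 83 = 2.

k = 9, m = 11, p = 2, c = 24, x = 8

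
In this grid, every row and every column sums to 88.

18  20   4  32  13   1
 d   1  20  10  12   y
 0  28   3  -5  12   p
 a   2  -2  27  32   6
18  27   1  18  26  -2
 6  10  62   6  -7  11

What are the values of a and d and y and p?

a = 23, d = 23, y = 22, p = 50

The known cells in row 3 total 38, leaving 88 − 38 = 50 for the blank.
The known cells in column 6 total 66, leaving 88 − 66 = 22 for the blank.
The known cells in row 2 total 65, leaving 88 − 65 = 23 for the blank.
The known cells in row 4 total 65, leaving 88 − 65 = 23 for the blank.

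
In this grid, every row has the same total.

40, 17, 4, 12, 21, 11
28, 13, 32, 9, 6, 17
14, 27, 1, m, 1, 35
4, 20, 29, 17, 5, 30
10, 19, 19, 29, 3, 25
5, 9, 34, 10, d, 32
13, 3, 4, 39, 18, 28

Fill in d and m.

Rows 2 and 7 both add up to 105, so every row sums to 105.
Row 6: 5 + 9 + 34 + 10 + 32 = 90, so the missing entry is 105 − 90 = 15.
Row 3: 14 + 27 + 1 + 1 + 35 = 78, so the missing entry is 105 − 78 = 27.

d = 15, m = 27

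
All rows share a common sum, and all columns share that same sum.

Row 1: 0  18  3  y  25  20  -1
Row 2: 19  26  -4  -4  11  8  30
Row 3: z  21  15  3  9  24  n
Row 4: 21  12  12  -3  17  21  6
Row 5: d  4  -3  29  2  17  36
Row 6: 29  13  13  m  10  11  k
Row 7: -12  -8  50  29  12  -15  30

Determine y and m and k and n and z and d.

Rows 2 and 4 both sum to 86, so that's the common total.
Row 5: 4 − 3 + 29 + 2 + 17 + 36 = 85, so its missing entry is 86 − 85 = 1.
Row 1: 0 + 18 + 3 + 25 + 20 − 1 = 65, so its missing entry is 86 − 65 = 21.
Column 1: 0 + 19 + 21 + 1 + 29 − 12 = 58, so its missing entry is 86 − 58 = 28.
Row 3: 28 + 21 + 15 + 3 + 9 + 24 = 100, so its missing entry is 86 − 100 = -14.
Column 7: -1 + 30 − 14 + 6 + 36 + 30 = 87, so its missing entry is 86 − 87 = -1.
Row 6: 29 + 13 + 13 + 10 + 11 − 1 = 75, so its missing entry is 86 − 75 = 11.

y = 21, m = 11, k = -1, n = -14, z = 28, d = 1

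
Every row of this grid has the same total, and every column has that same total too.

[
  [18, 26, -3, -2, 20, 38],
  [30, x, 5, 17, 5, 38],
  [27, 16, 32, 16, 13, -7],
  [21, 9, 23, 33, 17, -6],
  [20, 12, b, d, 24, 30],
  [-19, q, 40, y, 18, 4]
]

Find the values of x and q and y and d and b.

Rows 1 and 3 both sum to 97, so that's the common total.
Row 2 has 30 + 5 + 17 + 5 + 38 = 95; the blank must be 97 − 95 = 2.
Column 2 has 26 + 2 + 16 + 9 + 12 = 65; the blank must be 97 − 65 = 32.
Column 3 has -3 + 5 + 32 + 23 + 40 = 97; the blank must be 97 − 97 = 0.
Row 5 has 20 + 12 + 0 + 24 + 30 = 86; the blank must be 97 − 86 = 11.
Row 6 has -19 + 32 + 40 + 18 + 4 = 75; the blank must be 97 − 75 = 22.

x = 2, q = 32, y = 22, d = 11, b = 0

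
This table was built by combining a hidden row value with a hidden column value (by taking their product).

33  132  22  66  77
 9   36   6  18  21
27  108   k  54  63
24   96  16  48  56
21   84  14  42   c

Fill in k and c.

Each row is a constant multiple of every other row — this is a multiplication table with the headers hidden.
Row 3 is 108/132 = 9/11 times row 1, so its entry in column 3 is 22 × 9/11 = 18.
Row 5 is 84/132 = 7/11 times row 1, so its entry in column 5 is 77 × 7/11 = 49.

k = 18, c = 49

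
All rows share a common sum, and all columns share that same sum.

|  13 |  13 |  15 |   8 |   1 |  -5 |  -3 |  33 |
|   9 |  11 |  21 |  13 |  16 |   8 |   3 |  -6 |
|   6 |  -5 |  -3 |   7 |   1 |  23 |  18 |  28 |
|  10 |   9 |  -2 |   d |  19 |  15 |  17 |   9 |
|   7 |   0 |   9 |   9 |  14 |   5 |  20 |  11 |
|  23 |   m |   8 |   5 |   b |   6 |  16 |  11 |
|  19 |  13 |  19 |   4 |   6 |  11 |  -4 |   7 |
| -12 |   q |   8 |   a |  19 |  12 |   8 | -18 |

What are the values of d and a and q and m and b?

d = -2, a = 31, q = 27, m = 7, b = -1

Rows 1 and 2 both sum to 75, so that's the common total.
Column 5: 1 + 16 + 1 + 19 + 14 + 6 + 19 = 76, so its missing entry is 75 − 76 = -1.
Row 6: 23 + 8 + 5 − 1 + 6 + 16 + 11 = 68, so its missing entry is 75 − 68 = 7.
Column 2: 13 + 11 − 5 + 9 + 0 + 7 + 13 = 48, so its missing entry is 75 − 48 = 27.
Row 8: -12 + 27 + 8 + 19 + 12 + 8 − 18 = 44, so its missing entry is 75 − 44 = 31.
Row 4: 10 + 9 − 2 + 19 + 15 + 17 + 9 = 77, so its missing entry is 75 − 77 = -2.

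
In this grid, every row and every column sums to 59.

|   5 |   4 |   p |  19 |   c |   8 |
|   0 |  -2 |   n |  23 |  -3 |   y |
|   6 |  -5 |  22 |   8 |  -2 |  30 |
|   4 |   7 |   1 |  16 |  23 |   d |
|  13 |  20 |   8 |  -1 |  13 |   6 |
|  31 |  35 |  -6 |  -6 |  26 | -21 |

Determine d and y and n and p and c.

The known cells in column 5 total 57, leaving 59 − 57 = 2 for the blank.
The known cells in row 1 total 38, leaving 59 − 38 = 21 for the blank.
The known cells in column 3 total 46, leaving 59 − 46 = 13 for the blank.
The known cells in row 2 total 31, leaving 59 − 31 = 28 for the blank.
The known cells in row 4 total 51, leaving 59 − 51 = 8 for the blank.

d = 8, y = 28, n = 13, p = 21, c = 2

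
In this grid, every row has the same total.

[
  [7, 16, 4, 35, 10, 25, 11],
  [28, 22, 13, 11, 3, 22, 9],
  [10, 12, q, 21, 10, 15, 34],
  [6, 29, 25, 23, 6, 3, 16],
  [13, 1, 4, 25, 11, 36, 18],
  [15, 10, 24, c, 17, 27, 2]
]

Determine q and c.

q = 6, c = 13

The complete rows each total 108.
Row 3 is missing 108 − 102 = 6 (since 10 + 12 + 21 + 10 + 15 + 34 = 102).
Row 6 is missing 108 − 95 = 13 (since 15 + 10 + 24 + 17 + 27 + 2 = 95).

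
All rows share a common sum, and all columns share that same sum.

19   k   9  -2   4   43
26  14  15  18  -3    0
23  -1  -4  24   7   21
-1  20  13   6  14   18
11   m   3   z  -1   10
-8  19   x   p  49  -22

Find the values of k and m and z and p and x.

k = -3, m = 21, z = 26, p = -2, x = 34

Rows 2 and 3 both sum to 70, so that's the common total.
Row 1 has 19 + 9 − 2 + 4 + 43 = 73; the blank must be 70 − 73 = -3.
Column 2 has -3 + 14 − 1 + 20 + 19 = 49; the blank must be 70 − 49 = 21.
Row 5 has 11 + 21 + 3 − 1 + 10 = 44; the blank must be 70 − 44 = 26.
Column 4 has -2 + 18 + 24 + 6 + 26 = 72; the blank must be 70 − 72 = -2.
Row 6 has -8 + 19 − 2 + 49 − 22 = 36; the blank must be 70 − 36 = 34.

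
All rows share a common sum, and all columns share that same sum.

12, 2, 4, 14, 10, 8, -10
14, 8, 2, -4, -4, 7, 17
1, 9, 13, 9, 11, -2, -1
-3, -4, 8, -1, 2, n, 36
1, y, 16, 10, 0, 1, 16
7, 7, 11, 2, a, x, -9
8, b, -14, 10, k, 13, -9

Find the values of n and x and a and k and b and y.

n = 2, x = 11, a = 11, k = 10, b = 22, y = -4

Rows 1 and 2 both sum to 40, so that's the common total.
Row 5 has 1 + 16 + 10 + 0 + 1 + 16 = 44; the blank must be 40 − 44 = -4.
Column 2 has 2 + 8 + 9 − 4 − 4 + 7 = 18; the blank must be 40 − 18 = 22.
Row 7 has 8 + 22 − 14 + 10 + 13 − 9 = 30; the blank must be 40 − 30 = 10.
Column 5 has 10 − 4 + 11 + 2 + 0 + 10 = 29; the blank must be 40 − 29 = 11.
Row 6 has 7 + 7 + 11 + 2 + 11 − 9 = 29; the blank must be 40 − 29 = 11.
Row 4 has -3 − 4 + 8 − 1 + 2 + 36 = 38; the blank must be 40 − 38 = 2.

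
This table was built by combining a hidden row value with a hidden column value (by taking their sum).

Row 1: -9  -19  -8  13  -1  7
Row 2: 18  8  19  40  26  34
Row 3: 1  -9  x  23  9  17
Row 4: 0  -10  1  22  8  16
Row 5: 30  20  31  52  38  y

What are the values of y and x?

y = 46, x = 2

The difference between any two rows is the same in every column — this is an addition table with the headers hidden.
Row 5 minus row 1 is 20 − (-19) = 39, so its entry in column 6 is 7 + 39 = 46.
Row 3 minus row 1 is -9 − (-19) = 10, so its entry in column 3 is -8 + 10 = 2.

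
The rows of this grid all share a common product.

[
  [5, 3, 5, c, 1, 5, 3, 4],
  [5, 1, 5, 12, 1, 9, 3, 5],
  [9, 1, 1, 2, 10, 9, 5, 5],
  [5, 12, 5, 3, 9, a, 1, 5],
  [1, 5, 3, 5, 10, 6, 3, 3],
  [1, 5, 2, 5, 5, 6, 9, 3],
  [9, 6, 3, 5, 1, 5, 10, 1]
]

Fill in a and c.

Rows 3 and 5 each multiply to 40500, so every row has product 40500.
Row 4: 5×12×5×3×9×1×5 = 40500, so the missing entry is 40500 ÷ 40500 = 1.
Row 1: 5×3×5×1×5×3×4 = 4500, so the missing entry is 40500 ÷ 4500 = 9.

a = 1, c = 9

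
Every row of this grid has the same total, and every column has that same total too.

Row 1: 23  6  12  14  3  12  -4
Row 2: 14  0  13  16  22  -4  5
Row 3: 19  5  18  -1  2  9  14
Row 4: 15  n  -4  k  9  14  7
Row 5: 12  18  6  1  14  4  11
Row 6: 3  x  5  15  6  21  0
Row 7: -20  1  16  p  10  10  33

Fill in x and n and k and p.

Rows 1 and 2 both sum to 66, so that's the common total.
The known cells in row 6 total 50, leaving 66 − 50 = 16 for the blank.
The known cells in column 2 total 46, leaving 66 − 46 = 20 for the blank.
The known cells in row 4 total 61, leaving 66 − 61 = 5 for the blank.
The known cells in row 7 total 50, leaving 66 − 50 = 16 for the blank.

x = 16, n = 20, k = 5, p = 16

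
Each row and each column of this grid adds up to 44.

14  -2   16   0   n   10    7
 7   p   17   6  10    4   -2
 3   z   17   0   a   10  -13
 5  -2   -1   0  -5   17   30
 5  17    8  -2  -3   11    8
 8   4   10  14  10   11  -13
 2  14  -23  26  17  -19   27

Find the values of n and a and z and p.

Row 2 has 7 + 17 + 6 + 10 + 4 − 2 = 42; the blank must be 44 − 42 = 2.
Row 1 has 14 − 2 + 16 + 0 + 10 + 7 = 45; the blank must be 44 − 45 = -1.
Column 5 has -1 + 10 − 5 − 3 + 10 + 17 = 28; the blank must be 44 − 28 = 16.
Row 3 has 3 + 17 + 0 + 16 + 10 − 13 = 33; the blank must be 44 − 33 = 11.

n = -1, a = 16, z = 11, p = 2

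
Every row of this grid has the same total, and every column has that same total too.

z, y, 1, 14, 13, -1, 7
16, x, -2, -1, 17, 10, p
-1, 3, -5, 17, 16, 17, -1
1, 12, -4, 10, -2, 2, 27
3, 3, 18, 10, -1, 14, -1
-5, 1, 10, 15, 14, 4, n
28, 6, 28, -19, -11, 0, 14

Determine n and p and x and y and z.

Rows 3 and 4 both sum to 46, so that's the common total.
The known cells in column 1 total 42, leaving 46 − 42 = 4 for the blank.
The known cells in row 1 total 38, leaving 46 − 38 = 8 for the blank.
The known cells in column 2 total 33, leaving 46 − 33 = 13 for the blank.
The known cells in row 6 total 39, leaving 46 − 39 = 7 for the blank.
The known cells in row 2 total 53, leaving 46 − 53 = -7 for the blank.

n = 7, p = -7, x = 13, y = 8, z = 4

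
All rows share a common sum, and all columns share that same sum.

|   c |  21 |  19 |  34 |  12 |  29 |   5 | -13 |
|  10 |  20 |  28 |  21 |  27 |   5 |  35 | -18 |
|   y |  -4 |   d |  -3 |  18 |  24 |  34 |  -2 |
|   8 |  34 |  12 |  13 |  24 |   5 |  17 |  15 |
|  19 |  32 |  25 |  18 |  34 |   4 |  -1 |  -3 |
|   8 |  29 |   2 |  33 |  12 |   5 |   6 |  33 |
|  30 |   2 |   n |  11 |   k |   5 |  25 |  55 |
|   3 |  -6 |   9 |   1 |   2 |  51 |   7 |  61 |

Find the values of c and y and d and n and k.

Rows 2 and 4 both sum to 128, so that's the common total.
Row 1 has 21 + 19 + 34 + 12 + 29 + 5 − 13 = 107; the blank must be 128 − 107 = 21.
Column 1 has 21 + 10 + 8 + 19 + 8 + 30 + 3 = 99; the blank must be 128 − 99 = 29.
Column 5 has 12 + 27 + 18 + 24 + 34 + 12 + 2 = 129; the blank must be 128 − 129 = -1.
Row 7 has 30 + 2 + 11 − 1 + 5 + 25 + 55 = 127; the blank must be 128 − 127 = 1.
Row 3 has 29 − 4 − 3 + 18 + 24 + 34 − 2 = 96; the blank must be 128 − 96 = 32.

c = 21, y = 29, d = 32, n = 1, k = -1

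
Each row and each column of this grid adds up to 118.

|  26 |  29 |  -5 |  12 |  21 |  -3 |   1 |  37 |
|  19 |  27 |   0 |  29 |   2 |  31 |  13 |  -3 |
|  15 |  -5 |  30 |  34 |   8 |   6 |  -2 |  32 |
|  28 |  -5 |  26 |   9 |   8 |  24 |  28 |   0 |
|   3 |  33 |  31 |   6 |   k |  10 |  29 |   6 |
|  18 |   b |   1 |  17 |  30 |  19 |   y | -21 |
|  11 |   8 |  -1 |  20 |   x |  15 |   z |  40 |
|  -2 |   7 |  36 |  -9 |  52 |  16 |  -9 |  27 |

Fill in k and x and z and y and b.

The known cells in row 5 total 118, leaving 118 − 118 = 0 for the blank.
The known cells in column 2 total 94, leaving 118 − 94 = 24 for the blank.
The known cells in column 5 total 121, leaving 118 − 121 = -3 for the blank.
The known cells in row 6 total 88, leaving 118 − 88 = 30 for the blank.
The known cells in row 7 total 90, leaving 118 − 90 = 28 for the blank.

k = 0, x = -3, z = 28, y = 30, b = 24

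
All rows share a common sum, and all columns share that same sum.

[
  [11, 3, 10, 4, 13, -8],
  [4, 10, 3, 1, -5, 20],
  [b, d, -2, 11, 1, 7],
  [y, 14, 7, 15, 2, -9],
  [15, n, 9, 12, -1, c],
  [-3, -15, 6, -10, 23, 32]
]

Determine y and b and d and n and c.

Rows 1 and 2 both sum to 33, so that's the common total.
Row 4: 14 + 7 + 15 + 2 − 9 = 29, so its missing entry is 33 − 29 = 4.
Column 1: 11 + 4 + 4 + 15 − 3 = 31, so its missing entry is 33 − 31 = 2.
Row 3: 2 − 2 + 11 + 1 + 7 = 19, so its missing entry is 33 − 19 = 14.
Column 6: -8 + 20 + 7 − 9 + 32 = 42, so its missing entry is 33 − 42 = -9.
Row 5: 15 + 9 + 12 − 1 − 9 = 26, so its missing entry is 33 − 26 = 7.

y = 4, b = 2, d = 14, n = 7, c = -9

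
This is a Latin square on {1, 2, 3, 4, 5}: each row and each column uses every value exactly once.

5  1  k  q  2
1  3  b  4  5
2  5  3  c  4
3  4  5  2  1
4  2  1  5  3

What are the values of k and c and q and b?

k = 4, c = 1, q = 3, b = 2

At (row 3, col 4): row 3 already has {2, 3, 4, 5}, so the value is 1.
For row 2, column 3: row 2 already has {1, 3, 4, 5}; that leaves 2.
At (row 1, col 3): column 3 already has {1, 2, 3, 5}, so the value is 4.
At (row 1, col 4): row 1 already has {1, 2, 4, 5}, so the value is 3.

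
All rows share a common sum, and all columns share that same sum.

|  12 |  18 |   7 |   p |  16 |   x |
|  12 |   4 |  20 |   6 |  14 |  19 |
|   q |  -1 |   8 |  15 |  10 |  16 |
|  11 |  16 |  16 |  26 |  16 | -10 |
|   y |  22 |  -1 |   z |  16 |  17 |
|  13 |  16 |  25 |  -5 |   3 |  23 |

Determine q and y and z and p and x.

Rows 2 and 4 both sum to 75, so that's the common total.
Row 3: -1 + 8 + 15 + 10 + 16 = 48, so its missing entry is 75 − 48 = 27.
Column 1: 12 + 12 + 27 + 11 + 13 = 75, so its missing entry is 75 − 75 = 0.
Row 5: 0 + 22 − 1 + 16 + 17 = 54, so its missing entry is 75 − 54 = 21.
Column 4: 6 + 15 + 26 + 21 − 5 = 63, so its missing entry is 75 − 63 = 12.
Row 1: 12 + 18 + 7 + 12 + 16 = 65, so its missing entry is 75 − 65 = 10.

q = 27, y = 0, z = 21, p = 12, x = 10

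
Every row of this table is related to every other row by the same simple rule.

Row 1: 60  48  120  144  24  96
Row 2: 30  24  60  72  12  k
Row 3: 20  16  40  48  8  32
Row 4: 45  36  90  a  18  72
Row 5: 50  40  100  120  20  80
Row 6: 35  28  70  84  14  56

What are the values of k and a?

Each row is a constant multiple of every other row — this is a multiplication table with the headers hidden.
Row 2 is 12/24 = 1/2 times row 1, so its entry in column 6 is 96 × 1/2 = 48.
Row 4 is 18/24 = 3/4 times row 1, so its entry in column 4 is 144 × 3/4 = 108.

k = 48, a = 108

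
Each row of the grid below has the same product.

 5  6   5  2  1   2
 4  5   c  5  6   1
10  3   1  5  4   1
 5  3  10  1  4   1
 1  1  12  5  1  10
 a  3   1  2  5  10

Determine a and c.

a = 2, c = 1

Rows 1 and 4 each multiply to 600, so every row has product 600.
Row 6: 3×1×2×5×10 = 300, so the missing entry is 600 ÷ 300 = 2.
Row 2: 4×5×5×6×1 = 600, so the missing entry is 600 ÷ 600 = 1.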